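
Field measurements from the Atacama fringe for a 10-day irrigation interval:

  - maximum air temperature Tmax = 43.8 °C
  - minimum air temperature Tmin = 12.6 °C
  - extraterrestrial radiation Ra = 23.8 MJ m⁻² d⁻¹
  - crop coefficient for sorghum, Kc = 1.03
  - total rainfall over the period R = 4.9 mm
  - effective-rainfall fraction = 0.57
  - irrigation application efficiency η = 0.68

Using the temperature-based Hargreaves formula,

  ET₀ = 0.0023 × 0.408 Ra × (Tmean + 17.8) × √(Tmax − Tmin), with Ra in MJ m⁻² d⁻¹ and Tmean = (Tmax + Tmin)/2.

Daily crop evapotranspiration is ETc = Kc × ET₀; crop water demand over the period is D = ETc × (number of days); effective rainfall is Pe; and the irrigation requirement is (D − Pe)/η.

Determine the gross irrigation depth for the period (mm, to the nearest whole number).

Tmean = (43.8 + 12.6)/2 = 28.20 °C
0.408 Ra = 0.408 × 23.8 = 9.7104 mm/d equivalent
ET₀ = 0.0023 × 9.7104 × (28.20 + 17.8) × √31.2 = 0.0023 × 9.7104 × 46.00 × 5.5857 = 5.7385 mm/d
ETc = Kc × ET₀ = 1.03 × 5.7385 = 5.9107 mm/d
Crop demand D = ETc × 10 d = 5.9107 × 10 = 59.107 mm
Pe = 0.57 × 4.9 = 2.793 mm
D − Pe = 59.107 − 2.793 = 56.314 mm
Gross irrigation = 56.314 / 0.68 = 82.815 mm

83 mm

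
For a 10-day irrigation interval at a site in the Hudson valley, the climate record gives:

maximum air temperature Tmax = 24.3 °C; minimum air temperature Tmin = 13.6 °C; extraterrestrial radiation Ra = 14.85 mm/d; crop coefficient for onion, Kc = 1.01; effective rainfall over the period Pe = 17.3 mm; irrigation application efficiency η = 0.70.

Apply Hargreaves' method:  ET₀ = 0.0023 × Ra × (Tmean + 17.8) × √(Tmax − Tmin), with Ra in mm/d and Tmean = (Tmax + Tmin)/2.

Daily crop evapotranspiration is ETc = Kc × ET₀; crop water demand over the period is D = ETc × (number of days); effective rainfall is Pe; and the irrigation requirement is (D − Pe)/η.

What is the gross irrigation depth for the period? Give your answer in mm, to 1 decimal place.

Tmean = (24.3 + 13.6)/2 = 18.95 °C
ET₀ = 0.0023 × 14.85 × (18.95 + 17.8) × √10.7 = 0.0023 × 14.85 × 36.75 × 3.2711 = 4.1059 mm/d
ETc = Kc × ET₀ = 1.01 × 4.1059 = 4.1470 mm/d
Crop demand D = ETc × 10 d = 4.1470 × 10 = 41.470 mm
D − Pe = 41.470 − 17.3 = 24.170 mm
Gross irrigation = 24.170 / 0.70 = 34.529 mm

34.5 mm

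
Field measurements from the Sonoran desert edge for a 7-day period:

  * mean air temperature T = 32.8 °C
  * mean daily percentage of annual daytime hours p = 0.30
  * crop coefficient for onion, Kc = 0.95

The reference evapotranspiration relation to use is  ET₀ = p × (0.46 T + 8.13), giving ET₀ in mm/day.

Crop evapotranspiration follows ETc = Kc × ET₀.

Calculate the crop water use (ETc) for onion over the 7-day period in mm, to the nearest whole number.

ET₀ = 0.30 × (0.46 × 32.8 + 8.13) = 0.30 × 23.218 = 6.9654 mm/d
ETc = Kc × ET₀ = 0.95 × 6.9654 = 6.6171 mm/d
Over 7 days: 6.6171 × 7 = 46.320 mm

46 mm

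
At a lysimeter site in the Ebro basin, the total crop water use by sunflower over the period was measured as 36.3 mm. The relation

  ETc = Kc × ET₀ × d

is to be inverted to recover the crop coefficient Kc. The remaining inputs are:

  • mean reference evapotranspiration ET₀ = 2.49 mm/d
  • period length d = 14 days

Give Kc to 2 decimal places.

ETc = Kc × ET₀ × d  ⇒  Kc = ETc / (ET₀ × d)
Kc = 36.3 / (2.49 × 14) = 36.3 / 34.86 = 1.0413

1.04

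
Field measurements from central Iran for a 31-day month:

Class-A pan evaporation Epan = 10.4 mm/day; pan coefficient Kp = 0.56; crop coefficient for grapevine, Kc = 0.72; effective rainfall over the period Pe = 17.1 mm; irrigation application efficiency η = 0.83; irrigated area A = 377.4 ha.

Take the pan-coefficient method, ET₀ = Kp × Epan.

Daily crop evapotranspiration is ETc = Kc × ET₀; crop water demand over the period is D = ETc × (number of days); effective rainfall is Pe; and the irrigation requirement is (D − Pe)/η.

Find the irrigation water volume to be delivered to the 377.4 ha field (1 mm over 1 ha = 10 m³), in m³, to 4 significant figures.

ET₀ = 0.56 × 10.4 = 5.8240 mm/d
ETc = Kc × ET₀ = 0.72 × 5.8240 = 4.1933 mm/d
Crop demand D = ETc × 31 d = 4.1933 × 31 = 129.992 mm
D − Pe = 129.992 − 17.1 = 112.892 mm
Gross irrigation = 112.892 / 0.83 = 136.014 mm
Volume = 136.014 mm × 377.4 ha × 10 = 513316.8 m³

513300 m³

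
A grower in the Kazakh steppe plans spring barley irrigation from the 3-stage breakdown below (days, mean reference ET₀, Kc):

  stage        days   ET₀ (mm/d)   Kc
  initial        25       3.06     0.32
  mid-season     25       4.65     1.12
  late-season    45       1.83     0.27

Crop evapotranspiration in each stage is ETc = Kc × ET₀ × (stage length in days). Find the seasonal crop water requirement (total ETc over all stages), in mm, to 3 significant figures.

177 mm

initial: 0.32 × 3.06 × 25 = 24.48 mm
mid-season: 1.12 × 4.65 × 25 = 130.20 mm
late-season: 0.27 × 1.83 × 45 = 22.23 mm
Seasonal total = 176.91 mm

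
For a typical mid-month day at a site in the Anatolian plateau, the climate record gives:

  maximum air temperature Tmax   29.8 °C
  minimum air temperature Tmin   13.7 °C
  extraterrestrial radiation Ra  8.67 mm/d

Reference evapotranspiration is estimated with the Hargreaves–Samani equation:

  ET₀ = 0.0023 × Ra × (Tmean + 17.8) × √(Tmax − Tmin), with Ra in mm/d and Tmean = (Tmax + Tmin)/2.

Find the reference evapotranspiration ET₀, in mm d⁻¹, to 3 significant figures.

Tmean = (29.8 + 13.7)/2 = 21.75 °C
ET₀ = 0.0023 × 8.67 × (21.75 + 17.8) × √16.1 = 0.0023 × 8.67 × 39.55 × 4.0125 = 3.1645 mm/d

3.16 mm d⁻¹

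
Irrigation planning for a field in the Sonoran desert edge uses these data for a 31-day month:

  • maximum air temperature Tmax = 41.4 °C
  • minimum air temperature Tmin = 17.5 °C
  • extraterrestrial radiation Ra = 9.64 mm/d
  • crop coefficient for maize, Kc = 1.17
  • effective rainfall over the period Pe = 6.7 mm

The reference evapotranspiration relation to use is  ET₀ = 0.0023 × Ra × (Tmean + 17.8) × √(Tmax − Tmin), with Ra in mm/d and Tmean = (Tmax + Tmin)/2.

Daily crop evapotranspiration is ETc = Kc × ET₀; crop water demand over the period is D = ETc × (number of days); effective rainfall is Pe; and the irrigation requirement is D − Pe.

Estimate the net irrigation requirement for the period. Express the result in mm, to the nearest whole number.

179 mm

Tmean = (41.4 + 17.5)/2 = 29.45 °C
ET₀ = 0.0023 × 9.64 × (29.45 + 17.8) × √23.9 = 0.0023 × 9.64 × 47.25 × 4.8888 = 5.1216 mm/d
ETc = Kc × ET₀ = 1.17 × 5.1216 = 5.9923 mm/d
Crop demand D = ETc × 31 d = 5.9923 × 31 = 185.761 mm
D − Pe = 185.761 − 6.7 = 179.061 mm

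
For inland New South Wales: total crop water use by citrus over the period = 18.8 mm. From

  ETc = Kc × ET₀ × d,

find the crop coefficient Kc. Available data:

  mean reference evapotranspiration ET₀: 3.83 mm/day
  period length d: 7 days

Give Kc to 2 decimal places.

ETc = Kc × ET₀ × d  ⇒  Kc = ETc / (ET₀ × d)
Kc = 18.8 / (3.83 × 7) = 18.8 / 26.81 = 0.7012

0.70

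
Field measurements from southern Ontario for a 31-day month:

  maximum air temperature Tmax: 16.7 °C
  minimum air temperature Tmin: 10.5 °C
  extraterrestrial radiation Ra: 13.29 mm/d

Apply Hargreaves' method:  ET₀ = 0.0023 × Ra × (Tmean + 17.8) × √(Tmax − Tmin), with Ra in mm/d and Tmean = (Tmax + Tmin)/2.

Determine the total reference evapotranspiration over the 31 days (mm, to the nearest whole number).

Tmean = (16.7 + 10.5)/2 = 13.60 °C
ET₀ = 0.0023 × 13.29 × (13.60 + 17.8) × √6.2 = 0.0023 × 13.29 × 31.40 × 2.4900 = 2.3899 mm/d
Over 31 days: 2.3899 × 31 = 74.087 mm

74 mm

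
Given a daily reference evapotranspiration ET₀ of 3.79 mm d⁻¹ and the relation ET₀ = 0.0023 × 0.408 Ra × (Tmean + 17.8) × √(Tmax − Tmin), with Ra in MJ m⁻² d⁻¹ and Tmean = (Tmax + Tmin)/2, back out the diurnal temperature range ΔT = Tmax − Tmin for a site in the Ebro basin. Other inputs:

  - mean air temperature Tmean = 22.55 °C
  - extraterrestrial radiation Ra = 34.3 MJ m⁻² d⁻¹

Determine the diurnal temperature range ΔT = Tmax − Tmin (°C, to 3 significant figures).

√ΔT = ET₀ / [0.0023 × 0.408 × Ra × (Tmean+17.8)] = 3.79 / (0.0023 × 13.9944 × 40.35) = 2.9182
ΔT = 2.9182² = 8.516 °C

8.52 °C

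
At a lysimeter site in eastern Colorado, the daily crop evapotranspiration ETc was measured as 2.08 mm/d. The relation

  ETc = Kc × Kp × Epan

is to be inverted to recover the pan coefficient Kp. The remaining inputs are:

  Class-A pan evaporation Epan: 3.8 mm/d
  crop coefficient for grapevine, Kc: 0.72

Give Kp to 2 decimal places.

ETc = Kc × Kp × Epan  ⇒  Kp = ETc / (Kc × Epan)
Kp = 2.08 / (0.72 × 3.8) = 2.08 / 2.736 = 0.7602

0.76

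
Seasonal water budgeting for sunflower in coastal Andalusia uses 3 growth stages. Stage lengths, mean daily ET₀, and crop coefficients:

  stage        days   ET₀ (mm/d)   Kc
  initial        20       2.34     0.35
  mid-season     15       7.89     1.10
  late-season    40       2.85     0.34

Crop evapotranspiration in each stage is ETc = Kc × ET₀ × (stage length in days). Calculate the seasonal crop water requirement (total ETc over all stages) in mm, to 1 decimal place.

185.3 mm

initial: 0.35 × 2.34 × 20 = 16.38 mm
mid-season: 1.10 × 7.89 × 15 = 130.19 mm
late-season: 0.34 × 2.85 × 40 = 38.76 mm
Seasonal total = 185.33 mm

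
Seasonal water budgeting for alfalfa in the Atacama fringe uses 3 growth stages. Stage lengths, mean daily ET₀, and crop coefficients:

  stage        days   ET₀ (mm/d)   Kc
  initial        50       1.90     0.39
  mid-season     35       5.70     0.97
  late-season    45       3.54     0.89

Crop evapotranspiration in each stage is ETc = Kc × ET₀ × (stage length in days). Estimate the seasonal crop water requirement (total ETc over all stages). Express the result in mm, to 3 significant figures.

initial: 0.39 × 1.90 × 50 = 37.05 mm
mid-season: 0.97 × 5.70 × 35 = 193.52 mm
late-season: 0.89 × 3.54 × 45 = 141.78 mm
Seasonal total = 372.35 mm

372 mm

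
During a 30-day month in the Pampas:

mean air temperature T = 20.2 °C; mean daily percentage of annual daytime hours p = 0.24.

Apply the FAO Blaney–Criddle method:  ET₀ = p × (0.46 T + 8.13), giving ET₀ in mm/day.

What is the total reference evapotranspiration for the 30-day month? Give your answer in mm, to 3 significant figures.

125 mm

ET₀ = 0.24 × (0.46 × 20.2 + 8.13) = 0.24 × 17.422 = 4.1813 mm/d
Monthly total = 4.1813 × 30 = 125.439 mm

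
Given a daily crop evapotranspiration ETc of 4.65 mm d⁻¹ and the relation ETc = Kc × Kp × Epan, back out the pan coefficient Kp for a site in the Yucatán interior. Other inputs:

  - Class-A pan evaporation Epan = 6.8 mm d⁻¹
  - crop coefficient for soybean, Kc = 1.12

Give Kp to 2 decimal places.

ETc = Kc × Kp × Epan  ⇒  Kp = ETc / (Kc × Epan)
Kp = 4.65 / (1.12 × 6.8) = 4.65 / 7.616 = 0.6106

0.61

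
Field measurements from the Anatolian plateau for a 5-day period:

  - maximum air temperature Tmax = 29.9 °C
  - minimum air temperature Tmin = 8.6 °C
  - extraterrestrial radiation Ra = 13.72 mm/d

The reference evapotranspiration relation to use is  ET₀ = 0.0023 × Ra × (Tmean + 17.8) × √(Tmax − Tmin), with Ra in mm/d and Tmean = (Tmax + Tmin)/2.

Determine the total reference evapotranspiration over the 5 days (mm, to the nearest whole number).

Tmean = (29.9 + 8.6)/2 = 19.25 °C
ET₀ = 0.0023 × 13.72 × (19.25 + 17.8) × √21.3 = 0.0023 × 13.72 × 37.05 × 4.6152 = 5.3959 mm/d
Over 5 days: 5.3959 × 5 = 26.980 mm

27 mm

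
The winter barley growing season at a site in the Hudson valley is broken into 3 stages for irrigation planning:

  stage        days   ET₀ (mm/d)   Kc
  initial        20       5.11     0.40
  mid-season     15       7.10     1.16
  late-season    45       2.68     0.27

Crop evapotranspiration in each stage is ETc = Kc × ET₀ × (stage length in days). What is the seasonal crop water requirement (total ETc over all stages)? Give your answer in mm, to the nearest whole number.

initial: 0.40 × 5.11 × 20 = 40.88 mm
mid-season: 1.16 × 7.10 × 15 = 123.54 mm
late-season: 0.27 × 2.68 × 45 = 32.56 mm
Seasonal total = 196.98 mm

197 mm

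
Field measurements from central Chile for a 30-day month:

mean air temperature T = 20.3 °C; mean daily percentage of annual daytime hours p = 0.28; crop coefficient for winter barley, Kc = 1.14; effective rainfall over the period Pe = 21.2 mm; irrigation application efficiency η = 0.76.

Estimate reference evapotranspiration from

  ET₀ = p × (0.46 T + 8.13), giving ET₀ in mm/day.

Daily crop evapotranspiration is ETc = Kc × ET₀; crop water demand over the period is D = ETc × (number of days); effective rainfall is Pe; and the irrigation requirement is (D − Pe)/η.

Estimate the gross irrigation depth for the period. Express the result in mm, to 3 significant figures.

192 mm

ET₀ = 0.28 × (0.46 × 20.3 + 8.13) = 0.28 × 17.468 = 4.8910 mm/d
ETc = Kc × ET₀ = 1.14 × 4.8910 = 5.5757 mm/d
Crop demand D = ETc × 30 d = 5.5757 × 30 = 167.271 mm
D − Pe = 167.271 − 21.2 = 146.071 mm
Gross irrigation = 146.071 / 0.76 = 192.199 mm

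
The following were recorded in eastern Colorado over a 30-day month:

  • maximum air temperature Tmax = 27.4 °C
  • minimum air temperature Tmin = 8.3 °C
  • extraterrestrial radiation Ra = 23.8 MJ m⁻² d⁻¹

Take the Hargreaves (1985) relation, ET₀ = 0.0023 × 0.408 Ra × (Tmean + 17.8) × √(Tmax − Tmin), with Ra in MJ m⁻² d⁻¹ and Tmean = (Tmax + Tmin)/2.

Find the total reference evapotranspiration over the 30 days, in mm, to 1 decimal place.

104.4 mm

Tmean = (27.4 + 8.3)/2 = 17.85 °C
0.408 Ra = 0.408 × 23.8 = 9.7104 mm/d equivalent
ET₀ = 0.0023 × 9.7104 × (17.85 + 17.8) × √19.1 = 0.0023 × 9.7104 × 35.65 × 4.3704 = 3.4797 mm/d
Over 30 days: 3.4797 × 30 = 104.391 mm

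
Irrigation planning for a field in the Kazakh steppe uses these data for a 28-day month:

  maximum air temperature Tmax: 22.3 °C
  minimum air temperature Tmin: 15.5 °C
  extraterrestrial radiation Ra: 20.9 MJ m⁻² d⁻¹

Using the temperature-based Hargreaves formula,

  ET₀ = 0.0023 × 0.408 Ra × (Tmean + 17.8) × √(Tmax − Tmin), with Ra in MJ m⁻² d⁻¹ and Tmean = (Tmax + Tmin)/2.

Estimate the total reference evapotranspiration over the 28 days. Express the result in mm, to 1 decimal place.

52.6 mm

Tmean = (22.3 + 15.5)/2 = 18.90 °C
0.408 Ra = 0.408 × 20.9 = 8.5272 mm/d equivalent
ET₀ = 0.0023 × 8.5272 × (18.90 + 17.8) × √6.8 = 0.0023 × 8.5272 × 36.70 × 2.6077 = 1.8770 mm/d
Over 28 days: 1.8770 × 28 = 52.556 mm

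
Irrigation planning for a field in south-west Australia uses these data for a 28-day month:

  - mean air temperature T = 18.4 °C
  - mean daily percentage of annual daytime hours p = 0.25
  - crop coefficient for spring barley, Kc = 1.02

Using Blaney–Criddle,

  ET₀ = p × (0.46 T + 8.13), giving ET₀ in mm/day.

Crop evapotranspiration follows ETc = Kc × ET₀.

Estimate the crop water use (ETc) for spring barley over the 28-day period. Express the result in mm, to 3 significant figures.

ET₀ = 0.25 × (0.46 × 18.4 + 8.13) = 0.25 × 16.594 = 4.1485 mm/d
ETc = Kc × ET₀ = 1.02 × 4.1485 = 4.2315 mm/d
Over 28 days: 4.2315 × 28 = 118.482 mm

118 mm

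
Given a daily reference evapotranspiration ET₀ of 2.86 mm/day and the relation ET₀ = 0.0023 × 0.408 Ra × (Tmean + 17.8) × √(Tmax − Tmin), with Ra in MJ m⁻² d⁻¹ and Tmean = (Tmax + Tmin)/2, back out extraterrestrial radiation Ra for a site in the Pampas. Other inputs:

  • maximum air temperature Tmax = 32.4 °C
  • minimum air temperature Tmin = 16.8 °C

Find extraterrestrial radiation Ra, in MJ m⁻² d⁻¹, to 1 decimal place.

18.2 MJ m⁻² d⁻¹

Tmean = (32.4+16.8)/2 = 24.60 °C; ΔT = 15.6
Ra = ET₀ / [0.0023 × 0.408 × (Tmean+17.8) × √ΔT]
   = 2.86 / (0.0023 × 0.408 × 42.40 × 3.9497) = 18.199 MJ m⁻² d⁻¹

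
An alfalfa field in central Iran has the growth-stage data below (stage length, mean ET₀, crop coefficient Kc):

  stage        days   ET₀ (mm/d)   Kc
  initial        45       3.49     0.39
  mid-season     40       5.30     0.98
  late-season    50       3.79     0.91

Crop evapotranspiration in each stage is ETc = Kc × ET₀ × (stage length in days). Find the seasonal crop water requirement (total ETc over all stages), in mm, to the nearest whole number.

initial: 0.39 × 3.49 × 45 = 61.25 mm
mid-season: 0.98 × 5.30 × 40 = 207.76 mm
late-season: 0.91 × 3.79 × 50 = 172.45 mm
Seasonal total = 441.46 mm

441 mm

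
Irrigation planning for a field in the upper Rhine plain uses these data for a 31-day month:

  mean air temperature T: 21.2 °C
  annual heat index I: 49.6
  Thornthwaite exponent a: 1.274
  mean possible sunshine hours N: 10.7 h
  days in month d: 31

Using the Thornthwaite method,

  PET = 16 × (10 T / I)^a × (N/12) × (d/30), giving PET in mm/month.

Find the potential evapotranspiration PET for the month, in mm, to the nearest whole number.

10T/I = 10 × 21.2 / 49.6 = 4.2742
(10T/I)^a = 4.2742^1.274 = 6.3637
Uncorrected PET = 16 × 6.3637 = 101.819 mm
Correction = (N/12)(d/30) = (10.7/12)(31/30) = 0.9214
PET = 101.819 × 0.9214 = 93.816 mm/month

94 mm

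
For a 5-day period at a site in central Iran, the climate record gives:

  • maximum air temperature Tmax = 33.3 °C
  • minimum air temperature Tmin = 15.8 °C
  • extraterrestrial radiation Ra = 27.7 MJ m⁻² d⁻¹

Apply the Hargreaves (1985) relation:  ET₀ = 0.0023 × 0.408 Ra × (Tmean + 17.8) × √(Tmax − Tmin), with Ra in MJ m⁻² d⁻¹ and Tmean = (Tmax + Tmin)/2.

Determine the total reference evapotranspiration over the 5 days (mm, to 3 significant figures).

Tmean = (33.3 + 15.8)/2 = 24.55 °C
0.408 Ra = 0.408 × 27.7 = 11.3016 mm/d equivalent
ET₀ = 0.0023 × 11.3016 × (24.55 + 17.8) × √17.5 = 0.0023 × 11.3016 × 42.35 × 4.1833 = 4.6051 mm/d
Over 5 days: 4.6051 × 5 = 23.026 mm

23.0 mm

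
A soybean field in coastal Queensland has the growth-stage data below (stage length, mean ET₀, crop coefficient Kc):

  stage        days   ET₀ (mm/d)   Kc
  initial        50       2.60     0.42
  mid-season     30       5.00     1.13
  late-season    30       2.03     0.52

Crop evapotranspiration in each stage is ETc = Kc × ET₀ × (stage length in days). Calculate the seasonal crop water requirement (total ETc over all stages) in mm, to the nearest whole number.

256 mm

initial: 0.42 × 2.60 × 50 = 54.60 mm
mid-season: 1.13 × 5.00 × 30 = 169.50 mm
late-season: 0.52 × 2.03 × 30 = 31.67 mm
Seasonal total = 255.77 mm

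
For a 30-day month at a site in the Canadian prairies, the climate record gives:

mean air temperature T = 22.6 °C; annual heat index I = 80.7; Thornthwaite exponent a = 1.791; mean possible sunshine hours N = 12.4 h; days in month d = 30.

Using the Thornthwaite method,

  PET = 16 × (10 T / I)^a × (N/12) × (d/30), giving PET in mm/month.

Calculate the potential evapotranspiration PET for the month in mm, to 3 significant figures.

10T/I = 10 × 22.6 / 80.7 = 2.8005
(10T/I)^a = 2.8005^1.791 = 6.3241
Uncorrected PET = 16 × 6.3241 = 101.186 mm
Correction = (N/12)(d/30) = (12.4/12)(30/30) = 1.0333
PET = 101.186 × 1.0333 = 104.555 mm/month

105 mm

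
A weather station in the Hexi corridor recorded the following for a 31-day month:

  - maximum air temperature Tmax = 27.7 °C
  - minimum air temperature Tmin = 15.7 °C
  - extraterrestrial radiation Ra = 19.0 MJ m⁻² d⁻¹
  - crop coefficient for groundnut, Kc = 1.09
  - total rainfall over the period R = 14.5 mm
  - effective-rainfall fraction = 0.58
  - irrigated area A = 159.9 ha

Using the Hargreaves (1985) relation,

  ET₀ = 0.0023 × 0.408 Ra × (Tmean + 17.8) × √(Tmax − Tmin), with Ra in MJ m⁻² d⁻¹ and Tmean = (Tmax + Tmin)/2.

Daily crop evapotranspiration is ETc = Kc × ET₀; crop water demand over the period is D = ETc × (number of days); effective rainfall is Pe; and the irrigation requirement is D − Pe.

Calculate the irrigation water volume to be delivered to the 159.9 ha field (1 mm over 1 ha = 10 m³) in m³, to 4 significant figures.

118400 m³

Tmean = (27.7 + 15.7)/2 = 21.70 °C
0.408 Ra = 0.408 × 19.0 = 7.7520 mm/d equivalent
ET₀ = 0.0023 × 7.7520 × (21.70 + 17.8) × √12.0 = 0.0023 × 7.7520 × 39.50 × 3.4641 = 2.4397 mm/d
ETc = Kc × ET₀ = 1.09 × 2.4397 = 2.6593 mm/d
Crop demand D = ETc × 31 d = 2.6593 × 31 = 82.438 mm
Pe = 0.58 × 14.5 = 8.410 mm
D − Pe = 82.438 − 8.410 = 74.028 mm
Volume = 74.028 mm × 159.9 ha × 10 = 118370.8 m³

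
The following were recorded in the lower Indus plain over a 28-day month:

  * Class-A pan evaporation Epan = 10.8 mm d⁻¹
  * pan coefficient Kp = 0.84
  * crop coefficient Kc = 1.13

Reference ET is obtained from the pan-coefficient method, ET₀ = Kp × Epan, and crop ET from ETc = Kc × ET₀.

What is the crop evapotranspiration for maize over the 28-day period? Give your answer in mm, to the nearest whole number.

287 mm

ET₀ = 0.84 × 10.8 = 9.0720 mm/d
ETc = Kc × ET₀ = 1.13 × 9.0720 = 10.2514 mm/d
Over 28 days: 10.2514 × 28 = 287.039 mm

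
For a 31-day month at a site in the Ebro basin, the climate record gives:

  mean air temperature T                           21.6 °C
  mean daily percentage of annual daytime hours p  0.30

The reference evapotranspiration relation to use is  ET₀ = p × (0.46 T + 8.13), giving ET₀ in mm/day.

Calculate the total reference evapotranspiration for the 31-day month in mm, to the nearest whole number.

ET₀ = 0.30 × (0.46 × 21.6 + 8.13) = 0.30 × 18.066 = 5.4198 mm/d
Monthly total = 5.4198 × 31 = 168.014 mm

168 mm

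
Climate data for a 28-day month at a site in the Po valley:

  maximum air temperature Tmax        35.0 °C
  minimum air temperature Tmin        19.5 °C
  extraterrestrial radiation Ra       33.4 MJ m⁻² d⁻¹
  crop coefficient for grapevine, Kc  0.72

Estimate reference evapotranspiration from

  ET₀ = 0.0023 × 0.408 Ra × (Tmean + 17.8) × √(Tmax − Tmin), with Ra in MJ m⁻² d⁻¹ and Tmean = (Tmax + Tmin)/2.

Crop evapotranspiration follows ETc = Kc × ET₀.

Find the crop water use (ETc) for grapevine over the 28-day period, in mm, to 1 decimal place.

112.1 mm

Tmean = (35.0 + 19.5)/2 = 27.25 °C
0.408 Ra = 0.408 × 33.4 = 13.6272 mm/d equivalent
ET₀ = 0.0023 × 13.6272 × (27.25 + 17.8) × √15.5 = 0.0023 × 13.6272 × 45.05 × 3.9370 = 5.5590 mm/d
ETc = Kc × ET₀ = 0.72 × 5.5590 = 4.0025 mm/d
Over 28 days: 4.0025 × 28 = 112.070 mm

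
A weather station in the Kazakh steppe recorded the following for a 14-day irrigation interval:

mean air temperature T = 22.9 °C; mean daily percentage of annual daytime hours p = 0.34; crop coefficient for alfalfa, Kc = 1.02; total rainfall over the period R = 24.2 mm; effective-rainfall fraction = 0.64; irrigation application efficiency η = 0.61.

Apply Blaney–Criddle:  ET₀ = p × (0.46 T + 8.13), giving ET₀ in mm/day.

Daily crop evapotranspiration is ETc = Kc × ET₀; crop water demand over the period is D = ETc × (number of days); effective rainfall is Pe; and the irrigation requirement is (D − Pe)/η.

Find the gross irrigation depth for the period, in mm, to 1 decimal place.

123.2 mm

ET₀ = 0.34 × (0.46 × 22.9 + 8.13) = 0.34 × 18.664 = 6.3458 mm/d
ETc = Kc × ET₀ = 1.02 × 6.3458 = 6.4727 mm/d
Crop demand D = ETc × 14 d = 6.4727 × 14 = 90.618 mm
Pe = 0.64 × 24.2 = 15.488 mm
D − Pe = 90.618 − 15.488 = 75.130 mm
Gross irrigation = 75.130 / 0.61 = 123.164 mm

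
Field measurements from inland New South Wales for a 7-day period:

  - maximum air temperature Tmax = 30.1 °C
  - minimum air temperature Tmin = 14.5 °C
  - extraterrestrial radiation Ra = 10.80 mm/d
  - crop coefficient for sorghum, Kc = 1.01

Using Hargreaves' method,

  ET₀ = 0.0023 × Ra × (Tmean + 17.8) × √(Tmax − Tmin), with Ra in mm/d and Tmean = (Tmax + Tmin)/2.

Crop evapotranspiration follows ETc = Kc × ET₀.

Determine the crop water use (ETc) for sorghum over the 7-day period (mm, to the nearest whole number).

28 mm

Tmean = (30.1 + 14.5)/2 = 22.30 °C
ET₀ = 0.0023 × 10.80 × (22.30 + 17.8) × √15.6 = 0.0023 × 10.80 × 40.10 × 3.9497 = 3.9342 mm/d
ETc = Kc × ET₀ = 1.01 × 3.9342 = 3.9735 mm/d
Over 7 days: 3.9735 × 7 = 27.815 mm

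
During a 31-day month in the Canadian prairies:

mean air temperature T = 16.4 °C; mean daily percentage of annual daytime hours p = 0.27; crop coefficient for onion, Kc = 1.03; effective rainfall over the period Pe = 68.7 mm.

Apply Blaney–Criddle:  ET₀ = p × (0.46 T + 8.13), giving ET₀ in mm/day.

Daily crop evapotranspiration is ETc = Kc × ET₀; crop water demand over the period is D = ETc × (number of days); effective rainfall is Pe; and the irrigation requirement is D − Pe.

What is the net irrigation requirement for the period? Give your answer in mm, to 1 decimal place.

ET₀ = 0.27 × (0.46 × 16.4 + 8.13) = 0.27 × 15.674 = 4.2320 mm/d
ETc = Kc × ET₀ = 1.03 × 4.2320 = 4.3590 mm/d
Crop demand D = ETc × 31 d = 4.3590 × 31 = 135.129 mm
D − Pe = 135.129 − 68.7 = 66.429 mm

66.4 mm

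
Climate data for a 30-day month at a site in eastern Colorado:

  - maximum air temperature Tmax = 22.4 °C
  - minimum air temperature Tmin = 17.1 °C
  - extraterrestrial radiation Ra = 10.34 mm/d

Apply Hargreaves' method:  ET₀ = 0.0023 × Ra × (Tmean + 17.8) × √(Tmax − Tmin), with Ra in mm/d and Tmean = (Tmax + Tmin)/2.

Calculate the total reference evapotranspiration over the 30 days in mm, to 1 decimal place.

61.7 mm

Tmean = (22.4 + 17.1)/2 = 19.75 °C
ET₀ = 0.0023 × 10.34 × (19.75 + 17.8) × √5.3 = 0.0023 × 10.34 × 37.55 × 2.3022 = 2.0559 mm/d
Over 30 days: 2.0559 × 30 = 61.677 mm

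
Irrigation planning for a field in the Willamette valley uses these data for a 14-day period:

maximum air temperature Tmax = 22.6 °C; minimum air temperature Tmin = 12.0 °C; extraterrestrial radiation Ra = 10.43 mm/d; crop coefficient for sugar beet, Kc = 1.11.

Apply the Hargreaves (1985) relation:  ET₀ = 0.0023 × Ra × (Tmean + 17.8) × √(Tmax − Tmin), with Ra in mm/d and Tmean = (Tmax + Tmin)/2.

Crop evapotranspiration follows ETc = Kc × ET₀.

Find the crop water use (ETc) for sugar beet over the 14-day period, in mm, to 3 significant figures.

Tmean = (22.6 + 12.0)/2 = 17.30 °C
ET₀ = 0.0023 × 10.43 × (17.30 + 17.8) × √10.6 = 0.0023 × 10.43 × 35.10 × 3.2558 = 2.7414 mm/d
ETc = Kc × ET₀ = 1.11 × 2.7414 = 3.0430 mm/d
Over 14 days: 3.0430 × 14 = 42.602 mm

42.6 mm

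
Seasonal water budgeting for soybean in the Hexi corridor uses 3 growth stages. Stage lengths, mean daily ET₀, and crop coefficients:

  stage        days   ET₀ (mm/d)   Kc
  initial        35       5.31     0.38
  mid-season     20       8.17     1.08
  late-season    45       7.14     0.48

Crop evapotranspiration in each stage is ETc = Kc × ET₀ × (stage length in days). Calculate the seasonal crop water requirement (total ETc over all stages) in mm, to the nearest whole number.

initial: 0.38 × 5.31 × 35 = 70.62 mm
mid-season: 1.08 × 8.17 × 20 = 176.47 mm
late-season: 0.48 × 7.14 × 45 = 154.22 mm
Seasonal total = 401.31 mm

401 mm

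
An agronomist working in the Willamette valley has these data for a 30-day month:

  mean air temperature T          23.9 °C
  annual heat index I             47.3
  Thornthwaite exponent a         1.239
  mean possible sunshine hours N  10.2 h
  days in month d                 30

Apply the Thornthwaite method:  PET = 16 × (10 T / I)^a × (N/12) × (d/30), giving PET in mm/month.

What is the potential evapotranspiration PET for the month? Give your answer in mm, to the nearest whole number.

10T/I = 10 × 23.9 / 47.3 = 5.0529
(10T/I)^a = 5.0529^1.239 = 7.4420
Uncorrected PET = 16 × 7.4420 = 119.072 mm
Correction = (N/12)(d/30) = (10.2/12)(30/30) = 0.8500
PET = 119.072 × 0.8500 = 101.211 mm/month

101 mm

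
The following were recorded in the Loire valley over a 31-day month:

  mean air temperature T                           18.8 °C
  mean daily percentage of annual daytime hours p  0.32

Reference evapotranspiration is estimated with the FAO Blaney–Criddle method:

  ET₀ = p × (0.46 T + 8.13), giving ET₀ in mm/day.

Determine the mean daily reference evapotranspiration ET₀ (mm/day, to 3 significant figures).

ET₀ = 0.32 × (0.46 × 18.8 + 8.13) = 0.32 × 16.778 = 5.3690 mm/d

5.37 mm/day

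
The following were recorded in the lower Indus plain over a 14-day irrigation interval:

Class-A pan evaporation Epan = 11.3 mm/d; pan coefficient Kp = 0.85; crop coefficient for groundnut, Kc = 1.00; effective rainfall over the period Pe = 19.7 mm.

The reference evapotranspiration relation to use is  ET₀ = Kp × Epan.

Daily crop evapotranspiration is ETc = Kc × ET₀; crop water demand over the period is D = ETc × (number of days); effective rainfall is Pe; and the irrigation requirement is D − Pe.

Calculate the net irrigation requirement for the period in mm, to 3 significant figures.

115 mm

ET₀ = 0.85 × 11.3 = 9.6050 mm/d
ETc = Kc × ET₀ = 1.00 × 9.6050 = 9.6050 mm/d
Crop demand D = ETc × 14 d = 9.6050 × 14 = 134.470 mm
D − Pe = 134.470 − 19.7 = 114.770 mm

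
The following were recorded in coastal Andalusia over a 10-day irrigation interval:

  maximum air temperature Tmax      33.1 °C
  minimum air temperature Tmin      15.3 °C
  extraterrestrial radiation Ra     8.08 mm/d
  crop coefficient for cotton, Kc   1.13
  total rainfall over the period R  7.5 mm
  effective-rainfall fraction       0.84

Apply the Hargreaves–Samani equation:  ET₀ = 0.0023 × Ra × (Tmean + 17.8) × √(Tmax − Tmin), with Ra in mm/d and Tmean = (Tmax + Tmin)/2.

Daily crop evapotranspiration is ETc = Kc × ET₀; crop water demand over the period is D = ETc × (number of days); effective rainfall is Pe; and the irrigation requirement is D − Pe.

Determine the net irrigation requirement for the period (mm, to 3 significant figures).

30.9 mm

Tmean = (33.1 + 15.3)/2 = 24.20 °C
ET₀ = 0.0023 × 8.08 × (24.20 + 17.8) × √17.8 = 0.0023 × 8.08 × 42.00 × 4.2190 = 3.2930 mm/d
ETc = Kc × ET₀ = 1.13 × 3.2930 = 3.7211 mm/d
Crop demand D = ETc × 10 d = 3.7211 × 10 = 37.211 mm
Pe = 0.84 × 7.5 = 6.300 mm
D − Pe = 37.211 − 6.300 = 30.911 mm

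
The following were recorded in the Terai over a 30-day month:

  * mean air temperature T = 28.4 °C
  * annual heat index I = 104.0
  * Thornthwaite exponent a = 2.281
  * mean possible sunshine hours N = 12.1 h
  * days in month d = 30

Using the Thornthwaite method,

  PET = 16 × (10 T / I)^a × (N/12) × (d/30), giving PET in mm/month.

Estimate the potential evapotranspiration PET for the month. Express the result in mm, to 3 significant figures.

10T/I = 10 × 28.4 / 104.0 = 2.7308
(10T/I)^a = 2.7308^2.281 = 9.8896
Uncorrected PET = 16 × 9.8896 = 158.234 mm
Correction = (N/12)(d/30) = (12.1/12)(30/30) = 1.0083
PET = 158.234 × 1.0083 = 159.547 mm/month

160 mm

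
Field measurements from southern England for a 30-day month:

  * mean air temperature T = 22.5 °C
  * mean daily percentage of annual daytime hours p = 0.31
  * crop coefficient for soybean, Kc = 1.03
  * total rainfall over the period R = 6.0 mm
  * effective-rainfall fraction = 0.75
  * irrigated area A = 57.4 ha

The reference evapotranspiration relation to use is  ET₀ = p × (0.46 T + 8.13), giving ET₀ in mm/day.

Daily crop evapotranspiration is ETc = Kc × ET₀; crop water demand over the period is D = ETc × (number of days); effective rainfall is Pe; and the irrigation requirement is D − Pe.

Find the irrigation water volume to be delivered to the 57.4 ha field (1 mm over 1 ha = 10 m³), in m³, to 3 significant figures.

99000 m³

ET₀ = 0.31 × (0.46 × 22.5 + 8.13) = 0.31 × 18.480 = 5.7288 mm/d
ETc = Kc × ET₀ = 1.03 × 5.7288 = 5.9007 mm/d
Crop demand D = ETc × 30 d = 5.9007 × 30 = 177.021 mm
Pe = 0.75 × 6.0 = 4.500 mm
D − Pe = 177.021 − 4.500 = 172.521 mm
Volume = 172.521 mm × 57.4 ha × 10 = 99027.1 m³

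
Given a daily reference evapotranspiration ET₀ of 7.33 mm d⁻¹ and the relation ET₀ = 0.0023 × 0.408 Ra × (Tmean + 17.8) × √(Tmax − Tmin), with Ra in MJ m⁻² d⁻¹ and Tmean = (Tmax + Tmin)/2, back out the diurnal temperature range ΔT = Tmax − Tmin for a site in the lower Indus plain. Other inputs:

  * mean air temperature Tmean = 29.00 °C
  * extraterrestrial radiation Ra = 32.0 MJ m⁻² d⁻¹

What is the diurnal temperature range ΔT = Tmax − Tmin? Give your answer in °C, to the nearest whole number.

√ΔT = ET₀ / [0.0023 × 0.408 × Ra × (Tmean+17.8)] = 7.33 / (0.0023 × 13.0560 × 46.80) = 5.2158
ΔT = 5.2158² = 27.205 °C

27 °C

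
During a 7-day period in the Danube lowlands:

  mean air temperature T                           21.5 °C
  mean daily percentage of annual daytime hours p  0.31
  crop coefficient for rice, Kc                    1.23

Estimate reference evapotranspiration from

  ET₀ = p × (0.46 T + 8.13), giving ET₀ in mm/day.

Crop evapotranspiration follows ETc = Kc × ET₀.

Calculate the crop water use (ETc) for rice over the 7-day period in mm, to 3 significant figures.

ET₀ = 0.31 × (0.46 × 21.5 + 8.13) = 0.31 × 18.020 = 5.5862 mm/d
ETc = Kc × ET₀ = 1.23 × 5.5862 = 6.8710 mm/d
Over 7 days: 6.8710 × 7 = 48.097 mm

48.1 mm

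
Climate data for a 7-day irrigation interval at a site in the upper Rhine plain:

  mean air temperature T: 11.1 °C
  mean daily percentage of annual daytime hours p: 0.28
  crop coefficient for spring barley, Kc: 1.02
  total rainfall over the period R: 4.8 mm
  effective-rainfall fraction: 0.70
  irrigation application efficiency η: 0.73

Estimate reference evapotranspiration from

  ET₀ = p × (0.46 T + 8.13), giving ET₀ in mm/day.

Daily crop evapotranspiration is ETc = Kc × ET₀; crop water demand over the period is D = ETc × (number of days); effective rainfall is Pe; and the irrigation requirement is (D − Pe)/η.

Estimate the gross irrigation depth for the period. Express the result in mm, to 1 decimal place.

ET₀ = 0.28 × (0.46 × 11.1 + 8.13) = 0.28 × 13.236 = 3.7061 mm/d
ETc = Kc × ET₀ = 1.02 × 3.7061 = 3.7802 mm/d
Crop demand D = ETc × 7 d = 3.7802 × 7 = 26.461 mm
Pe = 0.70 × 4.8 = 3.360 mm
D − Pe = 26.461 − 3.360 = 23.101 mm
Gross irrigation = 23.101 / 0.73 = 31.645 mm

31.6 mm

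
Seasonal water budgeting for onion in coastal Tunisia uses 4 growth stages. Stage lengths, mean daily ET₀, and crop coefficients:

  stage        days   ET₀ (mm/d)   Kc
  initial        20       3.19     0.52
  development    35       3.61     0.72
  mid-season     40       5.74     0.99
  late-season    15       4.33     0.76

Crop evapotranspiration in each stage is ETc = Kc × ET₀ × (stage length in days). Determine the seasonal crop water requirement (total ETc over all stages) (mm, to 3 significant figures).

initial: 0.52 × 3.19 × 20 = 33.18 mm
development: 0.72 × 3.61 × 35 = 90.97 mm
mid-season: 0.99 × 5.74 × 40 = 227.30 mm
late-season: 0.76 × 4.33 × 15 = 49.36 mm
Seasonal total = 400.81 mm

401 mm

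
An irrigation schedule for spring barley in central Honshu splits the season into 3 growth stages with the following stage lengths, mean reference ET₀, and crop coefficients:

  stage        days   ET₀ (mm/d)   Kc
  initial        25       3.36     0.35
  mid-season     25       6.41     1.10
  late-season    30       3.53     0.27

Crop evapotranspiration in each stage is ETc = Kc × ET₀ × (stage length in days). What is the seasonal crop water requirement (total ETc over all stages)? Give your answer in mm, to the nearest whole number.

234 mm

initial: 0.35 × 3.36 × 25 = 29.40 mm
mid-season: 1.10 × 6.41 × 25 = 176.28 mm
late-season: 0.27 × 3.53 × 30 = 28.59 mm
Seasonal total = 234.27 mm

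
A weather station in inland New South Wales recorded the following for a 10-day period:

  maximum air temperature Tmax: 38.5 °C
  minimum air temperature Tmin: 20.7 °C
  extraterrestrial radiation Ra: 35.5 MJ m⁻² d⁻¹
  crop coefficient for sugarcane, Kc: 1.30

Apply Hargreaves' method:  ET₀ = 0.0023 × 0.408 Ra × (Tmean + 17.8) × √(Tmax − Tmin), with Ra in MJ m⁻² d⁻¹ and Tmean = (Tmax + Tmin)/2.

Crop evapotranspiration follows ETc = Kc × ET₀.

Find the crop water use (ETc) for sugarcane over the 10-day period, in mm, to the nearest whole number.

87 mm

Tmean = (38.5 + 20.7)/2 = 29.60 °C
0.408 Ra = 0.408 × 35.5 = 14.4840 mm/d equivalent
ET₀ = 0.0023 × 14.4840 × (29.60 + 17.8) × √17.8 = 0.0023 × 14.4840 × 47.40 × 4.2190 = 6.6620 mm/d
ETc = Kc × ET₀ = 1.30 × 6.6620 = 8.6606 mm/d
Over 10 days: 8.6606 × 10 = 86.606 mm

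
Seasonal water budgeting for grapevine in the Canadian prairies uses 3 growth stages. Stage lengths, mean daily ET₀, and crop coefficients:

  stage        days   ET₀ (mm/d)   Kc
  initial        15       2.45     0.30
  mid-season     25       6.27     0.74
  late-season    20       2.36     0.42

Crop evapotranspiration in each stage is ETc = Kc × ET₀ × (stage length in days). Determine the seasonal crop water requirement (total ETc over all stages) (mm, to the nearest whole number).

initial: 0.30 × 2.45 × 15 = 11.03 mm
mid-season: 0.74 × 6.27 × 25 = 116.00 mm
late-season: 0.42 × 2.36 × 20 = 19.82 mm
Seasonal total = 146.85 mm

147 mm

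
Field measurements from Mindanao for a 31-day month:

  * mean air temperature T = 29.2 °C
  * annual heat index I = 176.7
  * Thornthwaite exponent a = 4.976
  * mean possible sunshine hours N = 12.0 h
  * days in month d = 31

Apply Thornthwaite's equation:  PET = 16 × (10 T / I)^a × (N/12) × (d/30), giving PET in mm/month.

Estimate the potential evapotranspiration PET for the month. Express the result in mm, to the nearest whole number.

201 mm

10T/I = 10 × 29.2 / 176.7 = 1.6525
(10T/I)^a = 1.6525^4.976 = 12.1751
Uncorrected PET = 16 × 12.1751 = 194.802 mm
Correction = (N/12)(d/30) = (12.0/12)(31/30) = 1.0333
PET = 194.802 × 1.0333 = 201.289 mm/month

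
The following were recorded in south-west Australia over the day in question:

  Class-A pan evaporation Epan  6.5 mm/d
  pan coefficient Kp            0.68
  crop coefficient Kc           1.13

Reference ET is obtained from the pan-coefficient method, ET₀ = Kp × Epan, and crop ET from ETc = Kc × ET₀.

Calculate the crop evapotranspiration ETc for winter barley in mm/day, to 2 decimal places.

4.99 mm/day

ET₀ = 0.68 × 6.5 = 4.4200 mm/d
ETc = Kc × ET₀ = 1.13 × 4.4200 = 4.9946 mm/d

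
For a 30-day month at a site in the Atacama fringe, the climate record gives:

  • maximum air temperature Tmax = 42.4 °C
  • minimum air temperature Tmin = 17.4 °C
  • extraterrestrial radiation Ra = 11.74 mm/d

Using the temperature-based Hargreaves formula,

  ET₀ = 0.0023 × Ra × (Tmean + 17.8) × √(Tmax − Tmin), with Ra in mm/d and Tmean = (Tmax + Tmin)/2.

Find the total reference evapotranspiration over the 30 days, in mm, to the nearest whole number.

Tmean = (42.4 + 17.4)/2 = 29.90 °C
ET₀ = 0.0023 × 11.74 × (29.90 + 17.8) × √25.0 = 0.0023 × 11.74 × 47.70 × 5.0000 = 6.4400 mm/d
Over 30 days: 6.4400 × 30 = 193.200 mm

193 mm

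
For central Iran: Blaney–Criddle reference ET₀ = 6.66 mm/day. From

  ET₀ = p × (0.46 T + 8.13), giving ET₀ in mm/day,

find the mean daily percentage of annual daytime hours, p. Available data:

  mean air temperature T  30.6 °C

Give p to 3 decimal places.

0.300

p = ET₀ / (0.46 T + 8.13) = 6.66 / (0.46 × 30.6 + 8.13) = 6.66 / 22.206 = 0.2999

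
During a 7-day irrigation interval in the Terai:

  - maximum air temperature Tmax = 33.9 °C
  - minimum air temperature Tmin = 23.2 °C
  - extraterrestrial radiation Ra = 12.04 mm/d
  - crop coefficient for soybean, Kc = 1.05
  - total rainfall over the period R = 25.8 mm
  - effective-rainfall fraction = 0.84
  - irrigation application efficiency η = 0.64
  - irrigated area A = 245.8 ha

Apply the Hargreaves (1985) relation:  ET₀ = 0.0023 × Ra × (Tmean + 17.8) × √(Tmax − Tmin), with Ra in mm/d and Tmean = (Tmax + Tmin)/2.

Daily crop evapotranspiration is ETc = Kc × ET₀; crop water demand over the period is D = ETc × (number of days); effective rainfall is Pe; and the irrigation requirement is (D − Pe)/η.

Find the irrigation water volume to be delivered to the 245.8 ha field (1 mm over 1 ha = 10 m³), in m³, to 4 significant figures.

35280 m³

Tmean = (33.9 + 23.2)/2 = 28.55 °C
ET₀ = 0.0023 × 12.04 × (28.55 + 17.8) × √10.7 = 0.0023 × 12.04 × 46.35 × 3.2711 = 4.1985 mm/d
ETc = Kc × ET₀ = 1.05 × 4.1985 = 4.4084 mm/d
Crop demand D = ETc × 7 d = 4.4084 × 7 = 30.859 mm
Pe = 0.84 × 25.8 = 21.672 mm
D − Pe = 30.859 − 21.672 = 9.187 mm
Gross irrigation = 9.187 / 0.64 = 14.355 mm
Volume = 14.355 mm × 245.8 ha × 10 = 35284.6 m³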